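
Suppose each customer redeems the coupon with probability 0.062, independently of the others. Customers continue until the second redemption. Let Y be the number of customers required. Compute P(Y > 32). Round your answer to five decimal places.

Needing more than 32 customers ⇔ fewer than 2 successes in the first 32. With X ~ Binomial(32, 0.062), P(Y > 32) = P(X ≤ 1).
  k=0: C(32,0)·0.062^0·0.938^32 = 0.1289706
  k=1: C(32,1)·0.062^1·0.938^31 = 0.2727908
P(X ≤ 1) = 0.4017614

0.40176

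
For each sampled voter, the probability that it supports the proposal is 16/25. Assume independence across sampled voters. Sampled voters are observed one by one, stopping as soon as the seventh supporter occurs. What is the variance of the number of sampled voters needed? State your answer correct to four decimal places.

Y = total sampled voters until the seventh success; negative binomial with r=7, p=0.64.
Var(Y) = r(1−p)/p² = 7·0.36 / 0.64² = 6.152344

6.1523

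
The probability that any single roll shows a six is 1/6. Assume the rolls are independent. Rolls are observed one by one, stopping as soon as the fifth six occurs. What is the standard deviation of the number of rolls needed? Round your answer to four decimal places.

12.2474

Y = total rolls until the fifth success; negative binomial with r=5, p=0.166667.
SD(Y) = √[r(1−p)/p²] = √(150.000000) = 12.247449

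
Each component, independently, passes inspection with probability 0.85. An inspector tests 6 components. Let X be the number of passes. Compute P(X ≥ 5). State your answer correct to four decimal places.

0.7765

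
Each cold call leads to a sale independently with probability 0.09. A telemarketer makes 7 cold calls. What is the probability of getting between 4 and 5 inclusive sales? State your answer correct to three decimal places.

0.002

X ~ Binomial(7, 0.09); P(4 ≤ X ≤ 5) = Σ C(7,k) p^k (1−p)^(7−k) over k:
  k=4: C(7,4)·0.09^4·0.91^3 = 0.00173
  k=5: C(7,5)·0.09^5·0.91^2 = 0.00010
Total = 0.00183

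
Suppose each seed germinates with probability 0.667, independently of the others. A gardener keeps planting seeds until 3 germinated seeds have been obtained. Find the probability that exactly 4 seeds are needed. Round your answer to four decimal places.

0.2964

Y = trial on which the third success occurs; negative binomial, r=3, p=0.667.
P(Y=4) = C(3,2) · p^3 · (1−p)^1
= 3 · 0.29674 · 0.333 = 0.296444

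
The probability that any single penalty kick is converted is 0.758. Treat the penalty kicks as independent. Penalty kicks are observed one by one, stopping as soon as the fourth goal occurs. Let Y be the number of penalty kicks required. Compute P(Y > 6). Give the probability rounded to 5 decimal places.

Needing more than 6 penalty kicks ⇔ fewer than 4 successes in the first 6. With X ~ Binomial(6, 0.758), P(Y > 6) = P(X ≤ 3).
  k=0: C(6,0)·0.758^0·0.242^6 = 0.0002009
  k=1: C(6,1)·0.758^1·0.242^5 = 0.0037748
  k=2: C(6,2)·0.758^2·0.242^4 = 0.0295591
  k=3: C(6,3)·0.758^3·0.242^3 = 0.1234479
P(X ≤ 3) = 0.1569827

0.15698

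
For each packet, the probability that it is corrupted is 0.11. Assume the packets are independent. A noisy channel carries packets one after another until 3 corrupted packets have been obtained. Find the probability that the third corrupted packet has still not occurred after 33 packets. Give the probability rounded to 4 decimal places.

Needing more than 33 packets ⇔ fewer than 3 successes in the first 33. With X ~ Binomial(33, 0.11), P(Y > 33) = P(X ≤ 2).
  k=0: C(33,0)·0.11^0·0.89^33 = 0.021373
  k=1: C(33,1)·0.11^1·0.89^32 = 0.087174
  k=2: C(33,2)·0.11^2·0.89^31 = 0.172389
P(X ≤ 2) = 0.280936

0.2809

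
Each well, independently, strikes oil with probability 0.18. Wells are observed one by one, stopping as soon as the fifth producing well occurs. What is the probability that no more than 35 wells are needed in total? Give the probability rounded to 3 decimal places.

0.780

Finishing within 35 wells ⇔ at least 5 successes in the first 35. With X ~ Binomial(35, 0.18), P(Y ≤ 35) = 1 − P(X ≤ 4).
  k=0: C(35,0)·0.18^0·0.82^35 = 0.00096
  k=1: C(35,1)·0.18^1·0.82^34 = 0.00740
  k=2: C(35,2)·0.18^2·0.82^33 = 0.02760
  k=3: C(35,3)·0.18^3·0.82^32 = 0.06665
  k=4: C(35,4)·0.18^4·0.82^31 = 0.11704
1 − 0.21964 = 0.78036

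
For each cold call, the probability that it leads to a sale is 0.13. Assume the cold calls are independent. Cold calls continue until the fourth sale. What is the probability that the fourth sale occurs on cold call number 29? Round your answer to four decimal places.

0.0288

Y = trial on which the fourth success occurs; negative binomial, r=4, p=0.13.
P(Y=29) = C(28,3) · p^4 · (1−p)^25
= 3276 · 0.00028561 · 0.03076 = 0.028781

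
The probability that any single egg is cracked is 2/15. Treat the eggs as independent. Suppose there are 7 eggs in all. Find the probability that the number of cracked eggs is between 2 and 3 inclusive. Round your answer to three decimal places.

X ~ Binomial(7, 0.133333); P(2 ≤ X ≤ 3) = Σ C(7,k) p^k (1−p)^(7−k) over k:
  k=2: C(7,2)·0.133333^2·0.866667^5 = 0.18254
  k=3: C(7,3)·0.133333^3·0.866667^4 = 0.04681
Total = 0.22934

0.229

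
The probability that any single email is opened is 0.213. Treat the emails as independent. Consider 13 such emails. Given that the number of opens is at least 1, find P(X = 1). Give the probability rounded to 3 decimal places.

0.164

X ~ Binomial(13, 0.213). Want P(X=1 | X≥1) = P(X=1) / P(X≥1).
P(X=1) = C(13,1)·0.213^1·0.787^12 = 0.15632
P(X≥1) = 1 − 0.04443 = 0.95557
Ratio = 0.15632 / 0.95557 = 0.16359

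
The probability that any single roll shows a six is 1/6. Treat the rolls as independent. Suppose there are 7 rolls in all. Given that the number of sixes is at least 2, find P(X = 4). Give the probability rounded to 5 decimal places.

0.04733

X ~ Binomial(7, 0.166667). Want P(X=4 | X≥2) = P(X=4) / P(X≥2).
P(X=4) = C(7,4)·0.166667^4·0.833333^3 = 0.0156286
P(X≥2) = 1 − 0.2790816 − 0.3907143 = 0.3302040
Ratio = 0.0156286 / 0.3302040 = 0.0473300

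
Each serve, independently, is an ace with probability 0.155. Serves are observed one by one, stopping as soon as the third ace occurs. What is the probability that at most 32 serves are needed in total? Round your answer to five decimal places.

0.89246

Finishing within 32 serves ⇔ at least 3 successes in the first 32. With X ~ Binomial(32, 0.155), P(Y ≤ 32) = 1 − P(X ≤ 2).
  k=0: C(32,0)·0.155^0·0.845^32 = 0.0045647
  k=1: C(32,1)·0.155^1·0.845^31 = 0.0267941
  k=2: C(32,2)·0.155^2·0.845^30 = 0.0761809
1 − 0.1075398 = 0.8924602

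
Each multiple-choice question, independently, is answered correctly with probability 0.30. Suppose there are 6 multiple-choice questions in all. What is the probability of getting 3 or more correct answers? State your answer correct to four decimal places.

X ~ Binomial(6, 0.30); P(X ≥ 3) = Σ C(6,k) p^k (1−p)^(6−k) over k:
  k=3: C(6,3)·0.30^3·0.70^3 = 0.185220
  k=4: C(6,4)·0.30^4·0.70^2 = 0.059535
  k=5: C(6,5)·0.30^5·0.70^1 = 0.010206
  k=6: C(6,6)·0.30^6·0.70^0 = 0.000729
Total = 0.255690

0.2557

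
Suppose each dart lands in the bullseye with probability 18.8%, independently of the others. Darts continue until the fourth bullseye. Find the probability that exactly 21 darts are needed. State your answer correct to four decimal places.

0.0413

Y = trial on which the fourth success occurs; negative binomial, r=4, p=0.188.
P(Y=21) = C(20,3) · p^4 · (1−p)^17
= 1140 · 0.0012492 · 0.029004 = 0.041304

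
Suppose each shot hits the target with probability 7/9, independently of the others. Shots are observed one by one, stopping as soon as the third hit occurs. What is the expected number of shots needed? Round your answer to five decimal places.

3.85714

Y = total shots until the third success; negative binomial with r=3, p=0.777778.
E[Y] = r / p = 3 / 0.777778 = 3.8571429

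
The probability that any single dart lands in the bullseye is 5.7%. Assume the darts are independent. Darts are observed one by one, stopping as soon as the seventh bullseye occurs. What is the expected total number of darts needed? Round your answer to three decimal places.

Y = total darts until the seventh success; negative binomial with r=7, p=0.057.
E[Y] = r / p = 7 / 0.057 = 122.80702

122.807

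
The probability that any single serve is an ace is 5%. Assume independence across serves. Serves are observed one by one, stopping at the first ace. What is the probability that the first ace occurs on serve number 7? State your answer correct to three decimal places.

Geometric (trials to first success), p = 0.05.
P(Y = 7) = (1−p)^6 · p = 0.73509 · 0.05 = 0.03675

0.037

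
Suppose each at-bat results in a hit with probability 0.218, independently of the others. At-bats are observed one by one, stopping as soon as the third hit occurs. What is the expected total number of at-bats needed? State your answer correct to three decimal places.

Y = total at-bats until the third success; negative binomial with r=3, p=0.218.
E[Y] = r / p = 3 / 0.218 = 13.76147

13.761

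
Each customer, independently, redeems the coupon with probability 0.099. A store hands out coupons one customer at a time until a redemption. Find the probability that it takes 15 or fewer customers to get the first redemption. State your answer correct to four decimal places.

0.7907

Y = number of customers to the first success; geometric, p = 0.099.
P(Y ≤ 15) = 1 − (1−p)^15 = 1 − 0.209349 = 0.790651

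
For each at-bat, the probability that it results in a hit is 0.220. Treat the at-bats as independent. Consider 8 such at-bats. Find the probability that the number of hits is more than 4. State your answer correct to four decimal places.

X ~ Binomial(8, 0.22); P(X ≥ 5) = Σ C(8,k) p^k (1−p)^(8−k) over k:
  k=5: C(8,5)·0.22^5·0.78^3 = 0.013696
  k=6: C(8,6)·0.22^6·0.78^2 = 0.001931
  k=7: C(8,7)·0.22^7·0.78^1 = 0.000156
  k=8: C(8,8)·0.22^8·0.78^0 = 0.000005
Total = 0.015788

0.0158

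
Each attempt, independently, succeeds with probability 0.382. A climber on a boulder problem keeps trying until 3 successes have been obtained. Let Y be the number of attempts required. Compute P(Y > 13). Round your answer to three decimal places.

0.074

Needing more than 13 attempts ⇔ fewer than 3 successes in the first 13. With X ~ Binomial(13, 0.382), P(Y > 13) = P(X ≤ 2).
  k=0: C(13,0)·0.382^0·0.618^13 = 0.00192
  k=1: C(13,1)·0.382^1·0.618^12 = 0.01541
  k=2: C(13,2)·0.382^2·0.618^11 = 0.05716
P(X ≤ 2) = 0.07449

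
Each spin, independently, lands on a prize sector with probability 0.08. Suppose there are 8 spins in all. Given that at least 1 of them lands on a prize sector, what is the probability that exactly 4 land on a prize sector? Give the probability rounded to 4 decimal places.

0.0042

X ~ Binomial(8, 0.08). Want P(X=4 | X≥1) = P(X=4) / P(X≥1).
P(X=4) = C(8,4)·0.08^4·0.92^4 = 0.002054
P(X≥1) = 1 − 0.513219 = 0.486781
Ratio = 0.002054 / 0.486781 = 0.004220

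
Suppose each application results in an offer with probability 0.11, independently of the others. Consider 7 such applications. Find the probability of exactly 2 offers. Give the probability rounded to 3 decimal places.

X ~ Binomial(n=7, p=0.11).
P(X=2) = C(7,2) · p^2 · (1−p)^5
= 21 · 0.0121 · 0.55841 = 0.14189

0.142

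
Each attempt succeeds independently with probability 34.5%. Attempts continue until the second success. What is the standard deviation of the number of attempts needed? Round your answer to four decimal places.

Y = total attempts until the second success; negative binomial with r=2, p=0.345.
SD(Y) = √[r(1−p)/p²] = √(11.006091) = 3.317543

3.3175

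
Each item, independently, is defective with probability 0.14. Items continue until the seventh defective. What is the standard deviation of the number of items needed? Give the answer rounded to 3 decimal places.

Y = total items until the seventh success; negative binomial with r=7, p=0.14.
SD(Y) = √[r(1−p)/p²] = √(307.14286) = 17.52549

17.525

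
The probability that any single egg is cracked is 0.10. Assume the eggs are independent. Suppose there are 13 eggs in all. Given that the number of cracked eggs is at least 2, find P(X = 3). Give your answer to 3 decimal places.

0.263

X ~ Binomial(13, 0.10). Want P(X=3 | X≥2) = P(X=3) / P(X≥2).
P(X=3) = C(13,3)·0.10^3·0.90^10 = 0.09972
P(X≥2) = 1 − 0.25419 − 0.36716 = 0.37866
Ratio = 0.09972 / 0.37866 = 0.26336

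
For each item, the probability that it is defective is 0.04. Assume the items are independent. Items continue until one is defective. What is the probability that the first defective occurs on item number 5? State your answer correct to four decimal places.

0.0340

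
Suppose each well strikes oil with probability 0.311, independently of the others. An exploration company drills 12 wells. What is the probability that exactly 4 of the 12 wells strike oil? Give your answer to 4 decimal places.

0.2352

X ~ Binomial(n=12, p=0.311).
P(X=4) = C(12,4) · p^4 · (1−p)^8
= 495 · 0.009355 · 0.050787 = 0.235180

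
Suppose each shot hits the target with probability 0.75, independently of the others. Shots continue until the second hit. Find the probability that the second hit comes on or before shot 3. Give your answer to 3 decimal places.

0.844

Finishing within 3 shots ⇔ at least 2 successes in the first 3. With X ~ Binomial(3, 0.75), P(Y ≤ 3) = 1 − P(X ≤ 1).
  k=0: C(3,0)·0.75^0·0.25^3 = 0.01562
  k=1: C(3,1)·0.75^1·0.25^2 = 0.14062
1 − 0.15625 = 0.84375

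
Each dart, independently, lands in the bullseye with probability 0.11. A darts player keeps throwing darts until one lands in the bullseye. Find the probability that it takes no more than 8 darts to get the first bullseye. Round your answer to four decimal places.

0.6063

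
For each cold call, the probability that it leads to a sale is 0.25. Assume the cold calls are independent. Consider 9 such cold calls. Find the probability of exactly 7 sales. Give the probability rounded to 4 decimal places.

X ~ Binomial(n=9, p=0.25).
P(X=7) = C(9,7) · p^7 · (1−p)^2
= 36 · 6.1035e-05 · 0.5625 = 0.001236

0.0012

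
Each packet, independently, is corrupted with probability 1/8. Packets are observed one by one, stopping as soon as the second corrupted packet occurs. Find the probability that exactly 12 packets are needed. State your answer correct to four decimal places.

Y = trial on which the second success occurs; negative binomial, r=2, p=0.125.
P(Y=12) = C(11,1) · p^2 · (1−p)^10
= 11 · 0.015625 · 0.26308 = 0.045216

0.0452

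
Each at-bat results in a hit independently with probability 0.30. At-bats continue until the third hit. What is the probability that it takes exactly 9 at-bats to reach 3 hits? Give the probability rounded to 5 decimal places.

0.08894

Y = trial on which the third success occurs; negative binomial, r=3, p=0.30.
P(Y=9) = C(8,2) · p^3 · (1−p)^6
= 28 · 0.027 · 0.11765 = 0.0889426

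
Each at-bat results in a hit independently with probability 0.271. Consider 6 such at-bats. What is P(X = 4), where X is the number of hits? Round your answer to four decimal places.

0.0430

X ~ Binomial(n=6, p=0.271).
P(X=4) = C(6,4) · p^4 · (1−p)^2
= 15 · 0.0053936 · 0.53144 = 0.042996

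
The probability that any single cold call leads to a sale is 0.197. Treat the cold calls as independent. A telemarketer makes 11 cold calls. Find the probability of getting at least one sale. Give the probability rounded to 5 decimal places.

0.91049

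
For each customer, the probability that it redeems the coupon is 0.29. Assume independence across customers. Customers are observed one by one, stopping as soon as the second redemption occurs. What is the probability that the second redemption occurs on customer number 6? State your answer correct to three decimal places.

0.107

Y = trial on which the second success occurs; negative binomial, r=2, p=0.29.
P(Y=6) = C(5,1) · p^2 · (1−p)^4
= 5 · 0.0841 · 0.25412 = 0.10686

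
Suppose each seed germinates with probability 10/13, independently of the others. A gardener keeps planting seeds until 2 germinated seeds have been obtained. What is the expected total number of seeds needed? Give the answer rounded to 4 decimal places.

Y = total seeds until the second success; negative binomial with r=2, p=0.769231.
E[Y] = r / p = 2 / 0.769231 = 2.600000

2.6000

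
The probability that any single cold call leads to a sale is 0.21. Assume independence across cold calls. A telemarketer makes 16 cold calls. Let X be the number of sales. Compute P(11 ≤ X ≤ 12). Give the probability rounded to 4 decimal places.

X ~ Binomial(16, 0.21); P(11 ≤ X ≤ 12) = Σ C(16,k) p^k (1−p)^(16−k) over k:
  k=11: C(16,11)·0.21^11·0.79^5 = 0.000047
  k=12: C(16,12)·0.21^12·0.79^4 = 0.000005
Total = 0.000052

0.0001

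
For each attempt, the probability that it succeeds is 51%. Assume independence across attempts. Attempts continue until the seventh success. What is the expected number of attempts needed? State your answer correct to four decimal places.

Y = total attempts until the seventh success; negative binomial with r=7, p=0.51.
E[Y] = r / p = 7 / 0.51 = 13.725490

13.7255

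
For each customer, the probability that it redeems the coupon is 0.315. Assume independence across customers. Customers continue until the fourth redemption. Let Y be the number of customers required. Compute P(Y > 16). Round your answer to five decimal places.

0.20724

Needing more than 16 customers ⇔ fewer than 4 successes in the first 16. With X ~ Binomial(16, 0.315), P(Y > 16) = P(X ≤ 3).
  k=0: C(16,0)·0.315^0·0.685^16 = 0.0023499
  k=1: C(16,1)·0.315^1·0.685^15 = 0.0172898
  k=2: C(16,2)·0.315^2·0.685^14 = 0.0596308
  k=3: C(16,3)·0.315^3·0.685^13 = 0.1279667
P(X ≤ 3) = 0.2072372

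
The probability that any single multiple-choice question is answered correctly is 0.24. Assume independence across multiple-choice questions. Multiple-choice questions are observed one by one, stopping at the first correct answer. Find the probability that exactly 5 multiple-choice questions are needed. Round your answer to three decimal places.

Geometric (trials to first success), p = 0.24.
P(Y = 5) = (1−p)^4 · p = 0.33362 · 0.24 = 0.08007

0.080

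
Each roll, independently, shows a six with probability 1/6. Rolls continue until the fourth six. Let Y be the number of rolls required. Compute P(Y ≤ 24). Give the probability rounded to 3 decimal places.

Finishing within 24 rolls ⇔ at least 4 successes in the first 24. With X ~ Binomial(24, 0.166667), P(Y ≤ 24) = 1 − P(X ≤ 3).
  k=0: C(24,0)·0.166667^0·0.833333^24 = 0.01258
  k=1: C(24,1)·0.166667^1·0.833333^23 = 0.06038
  k=2: C(24,2)·0.166667^2·0.833333^22 = 0.13887
  k=3: C(24,3)·0.166667^3·0.833333^21 = 0.20368
1 − 0.41551 = 0.58449

0.584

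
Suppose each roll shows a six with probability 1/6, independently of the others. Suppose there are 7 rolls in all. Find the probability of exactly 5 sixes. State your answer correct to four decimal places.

0.0019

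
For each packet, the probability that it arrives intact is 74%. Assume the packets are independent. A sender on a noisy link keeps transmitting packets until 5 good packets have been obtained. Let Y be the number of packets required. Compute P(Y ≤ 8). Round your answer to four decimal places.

Finishing within 8 packets ⇔ at least 5 successes in the first 8. With X ~ Binomial(8, 0.74), P(Y ≤ 8) = 1 − P(X ≤ 4).
  k=0: C(8,0)·0.74^0·0.26^8 = 0.000021
  k=1: C(8,1)·0.74^1·0.26^7 = 0.000475
  k=2: C(8,2)·0.74^2·0.26^6 = 0.004737
  k=3: C(8,3)·0.74^3·0.26^5 = 0.026962
  k=4: C(8,4)·0.74^4·0.26^4 = 0.095922
1 − 0.128117 = 0.871883

0.8719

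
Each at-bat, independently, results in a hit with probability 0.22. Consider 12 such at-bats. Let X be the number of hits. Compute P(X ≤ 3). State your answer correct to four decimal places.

X ~ Binomial(12, 0.22); P(X ≤ 3) = Σ C(12,k) p^k (1−p)^(12−k) over k:
  k=0: C(12,0)·0.22^0·0.78^12 = 0.050715
  k=1: C(12,1)·0.22^1·0.78^11 = 0.171650
  k=2: C(12,2)·0.22^2·0.78^10 = 0.266278
  k=3: C(12,3)·0.22^3·0.78^9 = 0.250347
Total = 0.738990

0.7390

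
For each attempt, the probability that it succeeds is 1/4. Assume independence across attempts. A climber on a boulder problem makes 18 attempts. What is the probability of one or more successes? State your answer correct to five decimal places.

P(at least one) = 1 − P(none) = 1 − (1 − 0.25)^18
= 1 − 0.0056377 = 0.9943623

0.99436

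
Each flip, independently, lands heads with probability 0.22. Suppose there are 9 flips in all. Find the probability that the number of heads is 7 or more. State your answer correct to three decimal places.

0.001

X ~ Binomial(9, 0.22); P(X ≥ 7) = Σ C(9,k) p^k (1−p)^(9−k) over k:
  k=7: C(9,7)·0.22^7·0.78^2 = 0.00055
  k=8: C(9,8)·0.22^8·0.78^1 = 0.00004
  k=9: C(9,9)·0.22^9·0.78^0 = 0.00000
Total = 0.00059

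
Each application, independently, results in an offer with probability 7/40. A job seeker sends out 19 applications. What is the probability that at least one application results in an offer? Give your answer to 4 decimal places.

0.9741

P(at least one) = 1 − P(none) = 1 − (1 − 0.175)^19
= 1 − 0.025860 = 0.974140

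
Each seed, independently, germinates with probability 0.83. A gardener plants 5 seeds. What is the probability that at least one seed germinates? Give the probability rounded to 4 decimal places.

P(at least one) = 1 − P(none) = 1 − (1 − 0.83)^5
= 1 − 0.000142 = 0.999858

0.9999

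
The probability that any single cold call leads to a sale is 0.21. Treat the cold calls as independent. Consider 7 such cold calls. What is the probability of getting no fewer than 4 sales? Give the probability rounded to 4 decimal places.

X ~ Binomial(7, 0.21); P(X ≥ 4) = Σ C(7,k) p^k (1−p)^(7−k) over k:
  k=4: C(7,4)·0.21^4·0.79^3 = 0.033560
  k=5: C(7,5)·0.21^5·0.79^2 = 0.005353
  k=6: C(7,6)·0.21^6·0.79^1 = 0.000474
  k=7: C(7,7)·0.21^7·0.79^0 = 0.000018
Total = 0.039405

0.0394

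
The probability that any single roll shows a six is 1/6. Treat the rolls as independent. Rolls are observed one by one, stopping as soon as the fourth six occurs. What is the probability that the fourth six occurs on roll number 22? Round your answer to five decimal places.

Y = trial on which the fourth success occurs; negative binomial, r=4, p=0.166667.
P(Y=22) = C(21,3) · p^4 · (1−p)^18
= 1330 · 0.0007716 · 0.037561 = 0.0385464

0.03855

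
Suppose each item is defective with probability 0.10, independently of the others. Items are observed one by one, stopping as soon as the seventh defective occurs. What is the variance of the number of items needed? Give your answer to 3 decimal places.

630.000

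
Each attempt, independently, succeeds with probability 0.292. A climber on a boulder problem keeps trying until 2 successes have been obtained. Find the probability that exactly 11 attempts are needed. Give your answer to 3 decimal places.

Y = trial on which the second success occurs; negative binomial, r=2, p=0.292.
P(Y=11) = C(10,1) · p^2 · (1−p)^9
= 10 · 0.085264 · 0.044699 = 0.03811

0.038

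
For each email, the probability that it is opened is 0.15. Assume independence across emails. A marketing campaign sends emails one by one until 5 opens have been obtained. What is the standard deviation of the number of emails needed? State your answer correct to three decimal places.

13.744

Y = total emails until the fifth success; negative binomial with r=5, p=0.15.
SD(Y) = √[r(1−p)/p²] = √(188.88889) = 13.74369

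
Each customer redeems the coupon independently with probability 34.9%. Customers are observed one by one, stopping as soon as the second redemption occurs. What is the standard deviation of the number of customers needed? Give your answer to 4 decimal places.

3.2695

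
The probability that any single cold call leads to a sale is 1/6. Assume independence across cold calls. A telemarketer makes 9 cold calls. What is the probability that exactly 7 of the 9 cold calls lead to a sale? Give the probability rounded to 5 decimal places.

0.00009

X ~ Binomial(n=9, p=0.166667).
P(X=7) = C(9,7) · p^7 · (1−p)^2
= 36 · 3.5722e-06 · 0.69444 = 0.0000893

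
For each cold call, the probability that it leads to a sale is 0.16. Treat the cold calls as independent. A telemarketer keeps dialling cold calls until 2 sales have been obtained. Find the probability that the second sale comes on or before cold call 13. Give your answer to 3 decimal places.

0.640

Finishing within 13 cold calls ⇔ at least 2 successes in the first 13. With X ~ Binomial(13, 0.16), P(Y ≤ 13) = 1 − P(X ≤ 1).
  k=0: C(13,0)·0.16^0·0.84^13 = 0.10366
  k=1: C(13,1)·0.16^1·0.84^12 = 0.25669
1 − 0.36036 = 0.63964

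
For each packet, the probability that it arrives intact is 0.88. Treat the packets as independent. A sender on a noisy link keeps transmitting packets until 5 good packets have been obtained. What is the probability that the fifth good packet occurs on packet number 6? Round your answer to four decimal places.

Y = trial on which the fifth success occurs; negative binomial, r=5, p=0.88.
P(Y=6) = C(5,4) · p^5 · (1−p)^1
= 5 · 0.52773 · 0.12 = 0.316639

0.3166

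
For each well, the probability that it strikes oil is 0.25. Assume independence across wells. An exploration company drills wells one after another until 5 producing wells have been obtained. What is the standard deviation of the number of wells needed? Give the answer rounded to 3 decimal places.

Y = total wells until the fifth success; negative binomial with r=5, p=0.25.
SD(Y) = √[r(1−p)/p²] = √(60.00000) = 7.74597

7.746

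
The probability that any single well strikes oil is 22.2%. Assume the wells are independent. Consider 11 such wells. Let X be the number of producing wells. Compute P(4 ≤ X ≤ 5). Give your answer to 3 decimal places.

X ~ Binomial(11, 0.222); P(4 ≤ X ≤ 5) = Σ C(11,k) p^k (1−p)^(11−k) over k:
  k=4: C(11,4)·0.222^4·0.778^7 = 0.13829
  k=5: C(11,5)·0.222^5·0.778^6 = 0.05524
Total = 0.19353

0.194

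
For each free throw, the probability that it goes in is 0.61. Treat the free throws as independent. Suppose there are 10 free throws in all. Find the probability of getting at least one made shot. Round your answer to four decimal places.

0.9999

P(at least one) = 1 − P(none) = 1 − (1 − 0.61)^10
= 1 − 0.000081 = 0.999919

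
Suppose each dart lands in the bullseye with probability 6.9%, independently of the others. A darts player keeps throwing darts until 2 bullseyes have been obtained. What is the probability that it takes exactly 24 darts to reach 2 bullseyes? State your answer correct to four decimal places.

Y = trial on which the second success occurs; negative binomial, r=2, p=0.069.
P(Y=24) = C(23,1) · p^2 · (1−p)^22
= 23 · 0.004761 · 0.20744 = 0.022715

0.0227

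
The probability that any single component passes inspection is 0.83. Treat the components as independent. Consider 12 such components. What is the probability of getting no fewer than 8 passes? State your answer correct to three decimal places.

0.961

X ~ Binomial(12, 0.83); P(X ≥ 8) = Σ C(12,k) p^k (1−p)^(12−k) over k:
  k=8: C(12,8)·0.83^8·0.17^4 = 0.09312
  k=9: C(12,9)·0.83^9·0.17^3 = 0.20206
  k=10: C(12,10)·0.83^10·0.17^2 = 0.29595
  k=11: C(12,11)·0.83^11·0.17^1 = 0.26272
  k=12: C(12,12)·0.83^12·0.17^0 = 0.10689
Total = 0.96073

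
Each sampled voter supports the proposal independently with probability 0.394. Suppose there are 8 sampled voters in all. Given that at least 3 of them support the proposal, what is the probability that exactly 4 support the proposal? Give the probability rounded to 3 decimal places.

X ~ Binomial(8, 0.394). Want P(X=4 | X≥3) = P(X=4) / P(X≥3).
P(X=4) = C(8,4)·0.394^4·0.606^4 = 0.22750
P(X≥3) = 1 − 0.01819 − 0.09460 − 0.21527 = 0.67194
Ratio = 0.22750 / 0.67194 = 0.33857

0.339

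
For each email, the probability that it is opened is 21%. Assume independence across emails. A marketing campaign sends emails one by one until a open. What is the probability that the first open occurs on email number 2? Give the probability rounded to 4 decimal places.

0.1659

Geometric (trials to first success), p = 0.21.
P(Y = 2) = (1−p)^1 · p = 0.79 · 0.21 = 0.165900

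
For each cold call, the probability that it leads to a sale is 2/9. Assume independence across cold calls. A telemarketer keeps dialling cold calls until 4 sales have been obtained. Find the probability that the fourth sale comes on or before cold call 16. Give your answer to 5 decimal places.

Finishing within 16 cold calls ⇔ at least 4 successes in the first 16. With X ~ Binomial(16, 0.222222), P(Y ≤ 16) = 1 − P(X ≤ 3).
  k=0: C(16,0)·0.222222^0·0.777778^16 = 0.0179345
  k=1: C(16,1)·0.222222^1·0.777778^15 = 0.0819861
  k=2: C(16,2)·0.222222^2·0.777778^14 = 0.1756846
  k=3: C(16,3)·0.222222^3·0.777778^13 = 0.2342461
1 − 0.5098513 = 0.4901487

0.49015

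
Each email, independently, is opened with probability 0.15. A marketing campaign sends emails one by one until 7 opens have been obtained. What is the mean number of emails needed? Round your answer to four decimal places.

46.6667

Y = total emails until the seventh success; negative binomial with r=7, p=0.15.
E[Y] = r / p = 7 / 0.15 = 46.666667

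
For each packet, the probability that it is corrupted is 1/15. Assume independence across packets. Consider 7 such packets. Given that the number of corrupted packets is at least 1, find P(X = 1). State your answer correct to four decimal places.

0.8053

X ~ Binomial(7, 0.066667). Want P(X=1 | X≥1) = P(X=1) / P(X≥1).
P(X=1) = C(7,1)·0.066667^1·0.933333^6 = 0.308480
P(X≥1) = 1 − 0.616961 = 0.383039
Ratio = 0.308480 / 0.383039 = 0.805349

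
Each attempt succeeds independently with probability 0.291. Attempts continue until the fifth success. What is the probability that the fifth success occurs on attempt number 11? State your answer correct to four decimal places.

Y = trial on which the fifth success occurs; negative binomial, r=5, p=0.291.
P(Y=11) = C(10,4) · p^5 · (1−p)^6
= 210 · 0.0020867 · 0.12702 = 0.055662

0.0557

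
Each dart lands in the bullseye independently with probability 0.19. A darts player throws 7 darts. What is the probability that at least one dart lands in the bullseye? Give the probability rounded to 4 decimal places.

P(at least one) = 1 − P(none) = 1 − (1 − 0.19)^7
= 1 − 0.228768 = 0.771232

0.7712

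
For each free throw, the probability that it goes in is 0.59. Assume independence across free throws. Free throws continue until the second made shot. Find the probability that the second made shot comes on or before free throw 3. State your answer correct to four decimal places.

0.6335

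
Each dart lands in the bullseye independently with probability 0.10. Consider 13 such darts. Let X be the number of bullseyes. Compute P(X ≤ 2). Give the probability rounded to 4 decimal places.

X ~ Binomial(13, 0.10); P(X ≤ 2) = Σ C(13,k) p^k (1−p)^(13−k) over k:
  k=0: C(13,0)·0.10^0·0.90^13 = 0.254187
  k=1: C(13,1)·0.10^1·0.90^12 = 0.367158
  k=2: C(13,2)·0.10^2·0.90^11 = 0.244772
Total = 0.866117

0.8661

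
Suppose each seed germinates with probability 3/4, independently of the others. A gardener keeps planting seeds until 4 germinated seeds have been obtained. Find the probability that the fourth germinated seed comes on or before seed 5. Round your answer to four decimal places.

0.6328

Finishing within 5 seeds ⇔ at least 4 successes in the first 5. With X ~ Binomial(5, 0.75), P(Y ≤ 5) = 1 − P(X ≤ 3).
  k=0: C(5,0)·0.75^0·0.25^5 = 0.000977
  k=1: C(5,1)·0.75^1·0.25^4 = 0.014648
  k=2: C(5,2)·0.75^2·0.25^3 = 0.087891
  k=3: C(5,3)·0.75^3·0.25^2 = 0.263672
1 − 0.367188 = 0.632812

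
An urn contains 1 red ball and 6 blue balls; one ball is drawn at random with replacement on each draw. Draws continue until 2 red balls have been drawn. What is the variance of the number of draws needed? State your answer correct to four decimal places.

Y = total draws until the second success; negative binomial with r=2, p=0.142857.
Var(Y) = r(1−p)/p² = 2·0.857143 / 0.142857² = 84.000000

84.0000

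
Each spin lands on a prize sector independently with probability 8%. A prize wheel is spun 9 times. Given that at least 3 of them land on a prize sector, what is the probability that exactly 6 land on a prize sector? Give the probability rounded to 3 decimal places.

0.001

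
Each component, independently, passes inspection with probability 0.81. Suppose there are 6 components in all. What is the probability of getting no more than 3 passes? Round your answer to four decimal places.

0.0870

X ~ Binomial(6, 0.81); P(X ≤ 3) = Σ C(6,k) p^k (1−p)^(6−k) over k:
  k=0: C(6,0)·0.81^0·0.19^6 = 0.000047
  k=1: C(6,1)·0.81^1·0.19^5 = 0.001203
  k=2: C(6,2)·0.81^2·0.19^4 = 0.012826
  k=3: C(6,3)·0.81^3·0.19^3 = 0.072903
Total = 0.086979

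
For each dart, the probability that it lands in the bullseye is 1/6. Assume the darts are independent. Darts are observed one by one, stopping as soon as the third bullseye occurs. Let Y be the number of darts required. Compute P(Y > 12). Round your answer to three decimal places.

Needing more than 12 darts ⇔ fewer than 3 successes in the first 12. With X ~ Binomial(12, 0.166667), P(Y > 12) = P(X ≤ 2).
  k=0: C(12,0)·0.166667^0·0.833333^12 = 0.11216
  k=1: C(12,1)·0.166667^1·0.833333^11 = 0.26918
  k=2: C(12,2)·0.166667^2·0.833333^10 = 0.29609
P(X ≤ 2) = 0.67743

0.677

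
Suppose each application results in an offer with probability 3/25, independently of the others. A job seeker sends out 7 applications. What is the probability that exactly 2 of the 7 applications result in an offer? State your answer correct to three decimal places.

X ~ Binomial(n=7, p=0.12).
P(X=2) = C(7,2) · p^2 · (1−p)^5
= 21 · 0.0144 · 0.52773 = 0.15959

0.160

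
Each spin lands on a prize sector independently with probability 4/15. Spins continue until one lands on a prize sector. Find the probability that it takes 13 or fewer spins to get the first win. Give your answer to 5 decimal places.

Y = number of spins to the first success; geometric, p = 0.266667.
P(Y ≤ 13) = 1 − (1−p)^13 = 1 − 0.0177386 = 0.9822614

0.98226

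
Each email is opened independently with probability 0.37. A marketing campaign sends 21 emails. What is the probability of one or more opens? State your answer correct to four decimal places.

0.9999

P(at least one) = 1 − P(none) = 1 − (1 − 0.37)^21
= 1 − 0.000061 = 0.999939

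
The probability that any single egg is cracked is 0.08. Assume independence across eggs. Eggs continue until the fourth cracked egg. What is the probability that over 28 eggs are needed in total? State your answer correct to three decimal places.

Needing more than 28 eggs ⇔ fewer than 4 successes in the first 28. With X ~ Binomial(28, 0.08), P(Y > 28) = P(X ≤ 3).
  k=0: C(28,0)·0.08^0·0.92^28 = 0.09684
  k=1: C(28,1)·0.08^1·0.92^27 = 0.23579
  k=2: C(28,2)·0.08^2·0.92^26 = 0.27679
  k=3: C(28,3)·0.08^3·0.92^25 = 0.20860
P(X ≤ 3) = 0.81802

0.818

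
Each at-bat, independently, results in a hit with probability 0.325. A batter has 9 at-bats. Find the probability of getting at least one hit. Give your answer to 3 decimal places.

0.971

P(at least one) = 1 − P(none) = 1 − (1 − 0.325)^9
= 1 − 0.02909 = 0.97091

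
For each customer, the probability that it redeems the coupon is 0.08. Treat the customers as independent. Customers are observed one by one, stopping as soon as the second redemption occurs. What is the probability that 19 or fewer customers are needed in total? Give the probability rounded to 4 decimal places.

Finishing within 19 customers ⇔ at least 2 successes in the first 19. With X ~ Binomial(19, 0.08), P(Y ≤ 19) = 1 − P(X ≤ 1).
  k=0: C(19,0)·0.08^0·0.92^19 = 0.205101
  k=1: C(19,1)·0.08^1·0.92^18 = 0.338863
1 − 0.543965 = 0.456035

0.4560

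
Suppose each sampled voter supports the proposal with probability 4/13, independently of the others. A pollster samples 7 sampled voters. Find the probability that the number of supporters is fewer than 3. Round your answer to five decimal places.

X ~ Binomial(7, 0.307692); P(X ≤ 2) = Σ C(7,k) p^k (1−p)^(7−k) over k:
  k=0: C(7,0)·0.307692^0·0.692308^7 = 0.0762244
  k=1: C(7,1)·0.307692^1·0.692308^6 = 0.2371426
  k=2: C(7,2)·0.307692^2·0.692308^5 = 0.3161902
Total = 0.6295572

0.62956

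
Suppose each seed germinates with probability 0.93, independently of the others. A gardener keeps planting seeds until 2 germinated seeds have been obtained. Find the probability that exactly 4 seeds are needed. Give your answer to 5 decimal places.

0.01271

Y = trial on which the second success occurs; negative binomial, r=2, p=0.93.
P(Y=4) = C(3,1) · p^2 · (1−p)^2
= 3 · 0.8649 · 0.0049 = 0.0127140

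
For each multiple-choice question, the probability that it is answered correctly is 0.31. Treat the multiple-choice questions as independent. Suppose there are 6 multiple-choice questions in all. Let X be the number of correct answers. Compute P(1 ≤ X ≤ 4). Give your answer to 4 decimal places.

0.8793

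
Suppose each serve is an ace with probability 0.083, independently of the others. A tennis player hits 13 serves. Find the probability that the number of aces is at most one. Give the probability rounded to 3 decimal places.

0.706

X ~ Binomial(13, 0.083); P(X ≤ 1) = Σ C(13,k) p^k (1−p)^(13−k) over k:
  k=0: C(13,0)·0.083^0·0.917^13 = 0.32419
  k=1: C(13,1)·0.083^1·0.917^12 = 0.38146
Total = 0.70566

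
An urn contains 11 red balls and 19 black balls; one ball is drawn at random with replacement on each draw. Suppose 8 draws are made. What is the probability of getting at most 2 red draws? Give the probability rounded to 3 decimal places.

X ~ Binomial(8, 0.366667); P(X ≤ 2) = Σ C(8,k) p^k (1−p)^(8−k) over k:
  k=0: C(8,0)·0.366667^0·0.633333^8 = 0.02589
  k=1: C(8,1)·0.366667^1·0.633333^7 = 0.11989
  k=2: C(8,2)·0.366667^2·0.633333^6 = 0.24294
Total = 0.38871

0.389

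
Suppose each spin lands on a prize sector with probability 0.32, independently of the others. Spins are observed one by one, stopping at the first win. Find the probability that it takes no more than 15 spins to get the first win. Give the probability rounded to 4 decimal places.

0.9969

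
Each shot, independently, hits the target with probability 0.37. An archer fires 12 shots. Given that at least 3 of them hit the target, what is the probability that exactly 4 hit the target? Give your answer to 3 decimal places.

0.262

X ~ Binomial(12, 0.37). Want P(X=4 | X≥3) = P(X=4) / P(X≥3).
P(X=4) = C(12,4)·0.37^4·0.63^8 = 0.23022
P(X≥3) = 1 − 0.00391 − 0.02755 − 0.08899 = 0.87955
Ratio = 0.23022 / 0.87955 = 0.26174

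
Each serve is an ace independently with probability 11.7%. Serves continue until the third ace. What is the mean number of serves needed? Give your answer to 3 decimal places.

25.641

Y = total serves until the third success; negative binomial with r=3, p=0.117.
E[Y] = r / p = 3 / 0.117 = 25.64103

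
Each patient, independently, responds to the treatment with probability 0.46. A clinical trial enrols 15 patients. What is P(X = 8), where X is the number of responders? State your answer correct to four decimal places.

X ~ Binomial(n=15, p=0.46).
P(X=8) = C(15,8) · p^8 · (1−p)^7
= 6435 · 0.0020048 · 0.013389 = 0.172730

0.1727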